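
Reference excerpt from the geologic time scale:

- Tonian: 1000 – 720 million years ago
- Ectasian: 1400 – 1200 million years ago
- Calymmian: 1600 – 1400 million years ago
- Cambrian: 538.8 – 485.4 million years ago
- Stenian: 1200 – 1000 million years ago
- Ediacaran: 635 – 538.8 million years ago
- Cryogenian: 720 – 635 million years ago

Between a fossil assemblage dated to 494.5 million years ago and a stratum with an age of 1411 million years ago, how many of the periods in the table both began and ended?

The older date is 1411 Ma and the younger is 494.5 Ma.
Periods with start < 1411 and end > 494.5 Ma: Ectasian (1400–1200), Stenian (1200–1000), Tonian (1000–720), Cryogenian (720–635), Ediacaran (635–538.8).
That is 5 complete periods.

5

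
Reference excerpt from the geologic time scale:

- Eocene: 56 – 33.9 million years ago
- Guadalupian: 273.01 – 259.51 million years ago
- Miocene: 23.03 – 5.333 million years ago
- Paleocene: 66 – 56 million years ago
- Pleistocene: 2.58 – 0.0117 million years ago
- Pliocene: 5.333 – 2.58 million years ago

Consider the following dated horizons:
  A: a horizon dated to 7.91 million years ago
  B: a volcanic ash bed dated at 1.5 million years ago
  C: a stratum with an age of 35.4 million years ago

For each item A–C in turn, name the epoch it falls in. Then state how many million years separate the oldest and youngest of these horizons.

A: 7.91 Ma lies in 23.03–5.333 Ma, so Miocene.
B: 1.5 Ma lies in 2.58–0.0117 Ma, so Pleistocene.
C: 35.4 Ma lies in 56–33.9 Ma, so Eocene.
Oldest = 35.4 Ma, youngest = 1.5 Ma → span 33.9 Myr.

A — Miocene; B — Pleistocene; C — Eocene; span 33.9 million years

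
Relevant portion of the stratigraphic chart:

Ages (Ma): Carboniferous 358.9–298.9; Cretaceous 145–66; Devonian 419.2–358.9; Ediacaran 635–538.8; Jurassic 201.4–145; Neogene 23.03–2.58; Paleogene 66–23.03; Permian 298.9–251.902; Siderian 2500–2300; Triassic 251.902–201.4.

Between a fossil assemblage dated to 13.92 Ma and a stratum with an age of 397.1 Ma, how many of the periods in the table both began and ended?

6

The older date is 397.1 Ma and the younger is 13.92 Ma.
Periods with start < 397.1 and end > 13.92 Ma: Carboniferous (358.9–298.9), Permian (298.9–251.902), Triassic (251.902–201.4), Jurassic (201.4–145), Cretaceous (145–66), Paleogene (66–23.03).
That is 6 complete periods.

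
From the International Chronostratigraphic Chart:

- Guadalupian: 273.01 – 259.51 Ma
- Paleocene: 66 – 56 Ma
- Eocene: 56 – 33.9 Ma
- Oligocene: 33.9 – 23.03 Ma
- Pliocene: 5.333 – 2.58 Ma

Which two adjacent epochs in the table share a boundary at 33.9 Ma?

The Eocene ends at 33.9 Ma and the Oligocene begins at 33.9 Ma, so they share that boundary.

Eocene and Oligocene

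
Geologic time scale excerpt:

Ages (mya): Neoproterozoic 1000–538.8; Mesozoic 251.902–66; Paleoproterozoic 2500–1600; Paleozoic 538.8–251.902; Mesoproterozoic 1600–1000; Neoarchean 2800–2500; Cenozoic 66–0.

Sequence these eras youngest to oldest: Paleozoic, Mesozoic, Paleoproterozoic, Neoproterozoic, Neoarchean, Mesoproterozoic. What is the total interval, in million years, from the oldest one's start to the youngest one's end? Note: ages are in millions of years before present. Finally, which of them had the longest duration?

Mesozoic, Paleozoic, Neoproterozoic, Mesoproterozoic, Paleoproterozoic, Neoarchean; total span 2734 Myr; longest is Paleoproterozoic

Start ages (Ma): Neoarchean 2800, Paleoproterozoic 2500, Mesoproterozoic 1600, Neoproterozoic 1000, Paleozoic 538.8, Mesozoic 251.902.
Ordered youngest to oldest: Mesozoic, Paleozoic, Neoproterozoic, Mesoproterozoic, Paleoproterozoic, Neoarchean.
Span = 2800 − 66 = 2734 Myr.
Durations: Mesozoic 185.902, Neoarchean 300, Paleoproterozoic 900, Mesoproterozoic 600, Neoproterozoic 461.2, Paleozoic 286.898 → longest is Paleoproterozoic (900 Myr).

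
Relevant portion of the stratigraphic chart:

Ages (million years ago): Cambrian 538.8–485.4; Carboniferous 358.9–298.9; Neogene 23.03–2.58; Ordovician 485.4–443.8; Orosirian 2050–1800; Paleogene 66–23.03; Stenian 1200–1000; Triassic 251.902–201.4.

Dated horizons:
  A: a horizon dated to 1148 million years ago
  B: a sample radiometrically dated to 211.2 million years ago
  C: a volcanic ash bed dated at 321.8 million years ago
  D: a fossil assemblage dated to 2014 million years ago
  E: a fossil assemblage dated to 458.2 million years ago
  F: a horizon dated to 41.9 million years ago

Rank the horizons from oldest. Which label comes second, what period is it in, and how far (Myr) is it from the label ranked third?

Sorted oldest-first by Ma: D (2014), A (1148), E (458.2), C (321.8), B (211.2), F (41.9).
The second oldest is A at 1148 Ma, which lies in 1200–1000 Ma: the Stenian.
The third oldest is E at 458.2 Ma; separation = |1148 − 458.2| = 689.8 Myr.

A, in the Stenian; 689.8 million years to E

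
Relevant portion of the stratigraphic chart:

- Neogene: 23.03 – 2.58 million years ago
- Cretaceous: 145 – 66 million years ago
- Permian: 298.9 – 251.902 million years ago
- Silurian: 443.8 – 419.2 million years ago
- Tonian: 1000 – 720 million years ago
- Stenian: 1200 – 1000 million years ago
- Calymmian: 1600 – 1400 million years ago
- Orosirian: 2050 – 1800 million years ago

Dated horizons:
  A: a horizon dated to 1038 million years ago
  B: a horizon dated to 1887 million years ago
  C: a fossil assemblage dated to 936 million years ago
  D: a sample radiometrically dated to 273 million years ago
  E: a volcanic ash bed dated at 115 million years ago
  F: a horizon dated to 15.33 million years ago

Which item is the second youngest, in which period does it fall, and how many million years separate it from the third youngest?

E, in the Cretaceous; 158 million years to D

Smaller Ma means younger, so youngest first: F 15.33 < E 115 < D 273 < C 936 < A 1038 < B 1887.
Counting 2 along gives E (115 Ma); the excerpt puts that inside the Cretaceous, 145–66 Ma.
Next in line is D (273 Ma), and 273 − 115 = 158 Myr.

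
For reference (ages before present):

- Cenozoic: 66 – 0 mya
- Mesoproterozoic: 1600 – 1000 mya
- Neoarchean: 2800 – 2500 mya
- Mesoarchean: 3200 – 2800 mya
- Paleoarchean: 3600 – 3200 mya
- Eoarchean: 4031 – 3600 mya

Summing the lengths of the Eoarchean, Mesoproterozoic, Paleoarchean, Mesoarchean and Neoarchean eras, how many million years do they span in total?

2131 million years

Each duration: Eoarchean = 431; Mesoproterozoic = 600; Paleoarchean = 400; Mesoarchean = 400; Neoarchean = 300.
Sum: 431 + 600 + 400 + 400 + 300 = 2131 Myr.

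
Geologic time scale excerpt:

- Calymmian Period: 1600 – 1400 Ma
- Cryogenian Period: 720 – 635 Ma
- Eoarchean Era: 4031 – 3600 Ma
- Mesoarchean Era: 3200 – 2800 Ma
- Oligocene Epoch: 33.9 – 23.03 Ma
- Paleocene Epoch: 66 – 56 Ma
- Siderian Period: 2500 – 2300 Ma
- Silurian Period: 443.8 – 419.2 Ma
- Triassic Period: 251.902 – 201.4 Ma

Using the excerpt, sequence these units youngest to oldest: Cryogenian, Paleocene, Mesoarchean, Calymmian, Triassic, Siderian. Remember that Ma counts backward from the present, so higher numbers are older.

The oldest of these is Mesoarchean (starts 3200 Ma) and the youngest is Paleocene (ends 56 Ma).
In between, by decreasing start age: Siderian (2500), Calymmian (1600), Cryogenian (720), Triassic (251.902).
Listing youngest first means reversing that sequence.

Paleocene, Triassic, Cryogenian, Calymmian, Siderian, Mesoarchean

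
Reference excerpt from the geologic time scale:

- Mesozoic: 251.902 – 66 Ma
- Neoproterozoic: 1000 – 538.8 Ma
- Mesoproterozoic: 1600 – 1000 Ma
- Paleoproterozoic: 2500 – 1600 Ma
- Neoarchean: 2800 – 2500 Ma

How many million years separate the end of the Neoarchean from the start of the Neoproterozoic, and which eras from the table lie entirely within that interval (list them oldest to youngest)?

End of Neoarchean = 2500 Ma; start of Neoproterozoic = 1000 Ma.
Gap = 2500 − 1000 = 1500 Myr.
Eras wholly inside 2500–1000 Ma: Paleoproterozoic (2500–1600), Mesoproterozoic (1600–1000).

1500 million years; Paleoproterozoic, Mesoproterozoic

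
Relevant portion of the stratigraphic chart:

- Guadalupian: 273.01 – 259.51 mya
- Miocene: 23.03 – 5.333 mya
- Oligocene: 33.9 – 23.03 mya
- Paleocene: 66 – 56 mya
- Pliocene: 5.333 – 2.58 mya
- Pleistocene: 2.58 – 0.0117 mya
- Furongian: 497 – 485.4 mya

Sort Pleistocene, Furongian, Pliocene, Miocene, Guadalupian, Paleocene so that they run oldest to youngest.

Read off each span (Ma): Pleistocene 2.58–0.0117; Furongian 497–485.4; Pliocene 5.333–2.58; Miocene 23.03–5.333; Guadalupian 273.01–259.51; Paleocene 66–56.
Larger Ma is older, so oldest→youngest is Furongian, Guadalupian, Paleocene, Miocene, Pliocene, Pleistocene.

Furongian, then Guadalupian, then Paleocene, then Miocene, then Pliocene, then Pleistocene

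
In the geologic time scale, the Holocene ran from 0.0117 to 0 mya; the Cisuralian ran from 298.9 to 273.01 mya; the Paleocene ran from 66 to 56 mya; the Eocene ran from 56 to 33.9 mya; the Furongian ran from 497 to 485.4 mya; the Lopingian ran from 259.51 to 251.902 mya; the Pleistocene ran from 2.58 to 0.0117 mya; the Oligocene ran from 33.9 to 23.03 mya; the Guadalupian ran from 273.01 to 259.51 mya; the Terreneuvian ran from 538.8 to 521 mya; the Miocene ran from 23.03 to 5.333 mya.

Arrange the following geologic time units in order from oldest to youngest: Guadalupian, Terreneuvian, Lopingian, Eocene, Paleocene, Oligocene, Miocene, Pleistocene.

Terreneuvian, Guadalupian, Lopingian, Paleocene, Eocene, Oligocene, Miocene, Pleistocene

Sorting by start age (descending Ma, since larger Ma = older): Terreneuvian began 538.8, Guadalupian began 273.01, Lopingian began 259.51, Paleocene began 66, Eocene began 56, Oligocene began 33.9, Miocene began 23.03, Pleistocene began 2.58.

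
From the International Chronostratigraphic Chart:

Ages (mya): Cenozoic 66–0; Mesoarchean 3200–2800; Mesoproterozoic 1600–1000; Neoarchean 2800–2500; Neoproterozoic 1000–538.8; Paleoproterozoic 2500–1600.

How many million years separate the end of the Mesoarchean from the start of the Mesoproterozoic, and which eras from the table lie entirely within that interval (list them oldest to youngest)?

1200 million years; Neoarchean, Paleoproterozoic

End of Mesoarchean = 2800 Ma; start of Mesoproterozoic = 1600 Ma.
Gap = 2800 − 1600 = 1200 Myr.
Eras wholly inside 2800–1600 Ma: Neoarchean (2800–2500), Paleoproterozoic (2500–1600).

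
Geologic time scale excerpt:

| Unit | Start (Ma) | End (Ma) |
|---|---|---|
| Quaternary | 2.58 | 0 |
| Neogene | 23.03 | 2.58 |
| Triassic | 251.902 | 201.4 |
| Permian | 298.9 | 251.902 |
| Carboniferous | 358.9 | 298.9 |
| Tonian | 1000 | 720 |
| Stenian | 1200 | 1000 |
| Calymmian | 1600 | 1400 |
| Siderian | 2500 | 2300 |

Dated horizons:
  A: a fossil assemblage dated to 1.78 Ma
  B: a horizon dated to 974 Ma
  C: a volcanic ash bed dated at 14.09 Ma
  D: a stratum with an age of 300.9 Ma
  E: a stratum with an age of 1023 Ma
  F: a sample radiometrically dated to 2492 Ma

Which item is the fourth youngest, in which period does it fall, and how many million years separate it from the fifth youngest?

Sorted youngest-first by Ma: A (1.78), C (14.09), D (300.9), B (974), E (1023), F (2492).
The fourth youngest is B at 974 Ma, which lies in 1000–720 Ma: the Tonian.
The fifth youngest is E at 1023 Ma; separation = |974 − 1023| = 49 Myr.

B, in the Tonian; 49 million years to E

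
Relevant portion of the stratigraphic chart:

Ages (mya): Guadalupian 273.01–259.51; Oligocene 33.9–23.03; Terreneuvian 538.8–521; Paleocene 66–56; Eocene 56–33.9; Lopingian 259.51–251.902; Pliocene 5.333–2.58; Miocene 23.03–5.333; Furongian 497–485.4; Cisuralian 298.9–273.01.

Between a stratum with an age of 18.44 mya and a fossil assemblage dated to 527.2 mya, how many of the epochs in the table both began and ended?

7

527.2 Ma sits inside the Terreneuvian (538.8–521) and 18.44 Ma inside the Miocene (23.03–5.333); neither of those is wholly between the two dates.
The listed epochs lying completely between them are Furongian, Cisuralian, Guadalupian, Lopingian, Paleocene, Eocene, Oligocene — 7 in all.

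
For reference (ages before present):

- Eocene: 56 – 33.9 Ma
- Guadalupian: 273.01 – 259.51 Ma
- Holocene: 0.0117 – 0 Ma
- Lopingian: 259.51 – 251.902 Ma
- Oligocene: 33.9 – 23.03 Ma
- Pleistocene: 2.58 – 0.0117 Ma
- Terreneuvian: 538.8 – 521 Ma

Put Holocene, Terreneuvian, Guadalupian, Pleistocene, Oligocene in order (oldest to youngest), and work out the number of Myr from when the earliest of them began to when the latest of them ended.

Start ages (Ma): Terreneuvian 538.8, Guadalupian 273.01, Oligocene 33.9, Pleistocene 2.58, Holocene 0.0117.
Ordered oldest to youngest: Terreneuvian, Guadalupian, Oligocene, Pleistocene, Holocene.
Span = 538.8 − 0 = 538.8 Myr.

Terreneuvian, Guadalupian, Oligocene, Pleistocene, Holocene; total span 538.8 Myr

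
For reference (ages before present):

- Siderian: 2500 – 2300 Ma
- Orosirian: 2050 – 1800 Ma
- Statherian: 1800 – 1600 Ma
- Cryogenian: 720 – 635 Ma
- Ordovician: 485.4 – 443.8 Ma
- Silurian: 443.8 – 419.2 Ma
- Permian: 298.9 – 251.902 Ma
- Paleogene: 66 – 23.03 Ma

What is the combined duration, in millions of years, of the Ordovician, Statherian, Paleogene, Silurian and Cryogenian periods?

394.17 million years

Each duration: Ordovician = 41.6; Statherian = 200; Paleogene = 42.97; Silurian = 24.6; Cryogenian = 85.
Sum: 41.6 + 200 + 42.97 + 24.6 + 85 = 394.17 Myr.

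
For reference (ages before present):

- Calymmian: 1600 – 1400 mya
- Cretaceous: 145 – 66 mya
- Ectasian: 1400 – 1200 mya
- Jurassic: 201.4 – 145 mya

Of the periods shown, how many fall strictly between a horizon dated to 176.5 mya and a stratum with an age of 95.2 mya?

The older date is 176.5 Ma and the younger is 95.2 Ma.
No period both begins after 176.5 Ma and ends before 95.2 Ma, so the count is 0.

0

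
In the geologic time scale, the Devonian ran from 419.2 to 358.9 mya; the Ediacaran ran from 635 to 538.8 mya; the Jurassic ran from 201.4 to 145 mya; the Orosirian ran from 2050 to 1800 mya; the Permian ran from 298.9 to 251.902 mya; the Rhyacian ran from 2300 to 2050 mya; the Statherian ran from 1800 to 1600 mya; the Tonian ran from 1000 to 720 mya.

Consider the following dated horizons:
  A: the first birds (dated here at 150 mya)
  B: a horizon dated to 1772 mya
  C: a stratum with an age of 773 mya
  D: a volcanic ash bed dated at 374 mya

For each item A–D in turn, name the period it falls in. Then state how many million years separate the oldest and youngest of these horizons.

A — Jurassic; B — Statherian; C — Tonian; D — Devonian; span 1622 million years

Match each age against the start–end ranges in the excerpt: A = 150 Ma → Jurassic (201.4–145); B = 1772 Ma → Statherian (1800–1600); C = 773 Ma → Tonian (1000–720); D = 374 Ma → Devonian (419.2–358.9).
The largest age is 1772 Ma and the smallest is 150 Ma; their difference is 1622 Myr.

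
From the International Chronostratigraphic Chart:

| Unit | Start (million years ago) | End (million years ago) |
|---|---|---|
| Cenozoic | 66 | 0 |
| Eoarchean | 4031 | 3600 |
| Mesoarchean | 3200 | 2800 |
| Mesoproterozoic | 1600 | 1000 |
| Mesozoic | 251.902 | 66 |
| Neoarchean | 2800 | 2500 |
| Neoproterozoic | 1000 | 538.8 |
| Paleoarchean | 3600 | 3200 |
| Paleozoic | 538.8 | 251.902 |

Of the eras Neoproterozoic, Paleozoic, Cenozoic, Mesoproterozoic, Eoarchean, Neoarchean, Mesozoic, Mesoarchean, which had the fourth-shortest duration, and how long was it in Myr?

Neoarchean, 300 million years

Durations: Neoproterozoic 461.2; Paleozoic 286.898; Cenozoic 66; Mesoproterozoic 600; Eoarchean 431; Neoarchean 300; Mesozoic 185.902; Mesoarchean 400 Myr.
Sorted shortest-first: Cenozoic (66), Mesozoic (185.902), Paleozoic (286.898), Neoarchean (300), Mesoarchean (400), Eoarchean (431), Neoproterozoic (461.2), Mesoproterozoic (600).
The fourth shortest is Neoarchean at 300 Myr.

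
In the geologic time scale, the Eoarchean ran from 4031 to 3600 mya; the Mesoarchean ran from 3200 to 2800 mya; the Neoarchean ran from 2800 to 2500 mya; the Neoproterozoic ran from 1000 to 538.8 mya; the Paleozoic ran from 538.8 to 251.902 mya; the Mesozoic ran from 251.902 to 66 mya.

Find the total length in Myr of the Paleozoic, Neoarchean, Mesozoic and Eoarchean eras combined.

1203.8 million years

Each duration: Paleozoic = 286.898; Neoarchean = 300; Mesozoic = 185.902; Eoarchean = 431.
Sum: 286.898 + 300 + 185.902 + 431 = 1203.8 Myr.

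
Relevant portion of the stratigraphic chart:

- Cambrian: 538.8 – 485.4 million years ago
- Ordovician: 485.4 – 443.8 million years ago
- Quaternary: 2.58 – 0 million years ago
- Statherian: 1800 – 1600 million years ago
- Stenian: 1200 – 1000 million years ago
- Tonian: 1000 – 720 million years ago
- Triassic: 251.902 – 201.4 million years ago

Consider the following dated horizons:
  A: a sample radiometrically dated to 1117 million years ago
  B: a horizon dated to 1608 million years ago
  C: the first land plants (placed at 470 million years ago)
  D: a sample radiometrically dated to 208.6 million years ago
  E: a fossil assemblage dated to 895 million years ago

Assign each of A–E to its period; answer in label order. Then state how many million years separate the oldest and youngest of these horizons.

A — Stenian; B — Statherian; C — Ordovician; D — Triassic; E — Tonian; span 1399.4 million years

A: 1117 Ma lies in 1200–1000 Ma, so Stenian.
B: 1608 Ma lies in 1800–1600 Ma, so Statherian.
C: 470 Ma lies in 485.4–443.8 Ma, so Ordovician.
D: 208.6 Ma lies in 251.902–201.4 Ma, so Triassic.
E: 895 Ma lies in 1000–720 Ma, so Tonian.
Oldest = 1608 Ma, youngest = 208.6 Ma → span 1399.4 Myr.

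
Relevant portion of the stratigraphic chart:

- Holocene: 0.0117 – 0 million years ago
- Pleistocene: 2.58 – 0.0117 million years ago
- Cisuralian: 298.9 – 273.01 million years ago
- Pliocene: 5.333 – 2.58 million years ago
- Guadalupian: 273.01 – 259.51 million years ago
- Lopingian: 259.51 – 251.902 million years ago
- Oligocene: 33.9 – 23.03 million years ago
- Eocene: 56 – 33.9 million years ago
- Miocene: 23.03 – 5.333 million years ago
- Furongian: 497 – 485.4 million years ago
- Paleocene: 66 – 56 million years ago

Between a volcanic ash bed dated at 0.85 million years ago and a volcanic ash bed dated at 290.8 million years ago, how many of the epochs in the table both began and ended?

7

The older date is 290.8 Ma and the younger is 0.85 Ma.
Epochs with start < 290.8 and end > 0.85 Ma: Guadalupian (273.01–259.51), Lopingian (259.51–251.902), Paleocene (66–56), Eocene (56–33.9), Oligocene (33.9–23.03), Miocene (23.03–5.333), Pliocene (5.333–2.58).
That is 7 complete epochs.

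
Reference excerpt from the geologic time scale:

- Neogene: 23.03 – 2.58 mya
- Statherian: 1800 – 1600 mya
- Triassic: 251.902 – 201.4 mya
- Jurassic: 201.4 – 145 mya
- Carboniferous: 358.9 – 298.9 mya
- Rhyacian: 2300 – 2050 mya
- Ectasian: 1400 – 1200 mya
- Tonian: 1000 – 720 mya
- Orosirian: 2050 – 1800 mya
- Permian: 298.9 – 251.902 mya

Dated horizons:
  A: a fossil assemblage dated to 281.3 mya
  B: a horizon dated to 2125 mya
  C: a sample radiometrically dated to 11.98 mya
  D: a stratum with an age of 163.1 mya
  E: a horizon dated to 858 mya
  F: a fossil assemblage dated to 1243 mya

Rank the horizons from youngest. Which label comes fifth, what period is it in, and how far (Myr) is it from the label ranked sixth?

Sorted youngest-first by Ma: C (11.98), D (163.1), A (281.3), E (858), F (1243), B (2125).
The fifth youngest is F at 1243 Ma, which lies in 1400–1200 Ma: the Ectasian.
The sixth youngest is B at 2125 Ma; separation = |1243 − 2125| = 882 Myr.

F, in the Ectasian; 882 million years to B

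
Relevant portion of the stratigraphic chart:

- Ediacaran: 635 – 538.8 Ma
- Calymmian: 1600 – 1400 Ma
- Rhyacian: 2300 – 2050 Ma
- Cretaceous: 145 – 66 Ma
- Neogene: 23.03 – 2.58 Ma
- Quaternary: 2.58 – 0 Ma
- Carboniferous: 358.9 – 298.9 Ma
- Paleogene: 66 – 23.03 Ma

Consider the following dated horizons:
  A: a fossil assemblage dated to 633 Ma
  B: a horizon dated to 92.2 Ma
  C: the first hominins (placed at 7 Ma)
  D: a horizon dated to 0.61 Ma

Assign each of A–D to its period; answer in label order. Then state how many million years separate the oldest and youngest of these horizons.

A — Ediacaran; B — Cretaceous; C — Neogene; D — Quaternary; span 632.39 million years

Match each age against the start–end ranges in the excerpt: A = 633 Ma → Ediacaran (635–538.8); B = 92.2 Ma → Cretaceous (145–66); C = 7 Ma → Neogene (23.03–2.58); D = 0.61 Ma → Quaternary (2.58–0).
The largest age is 633 Ma and the smallest is 0.61 Ma; their difference is 632.39 Myr.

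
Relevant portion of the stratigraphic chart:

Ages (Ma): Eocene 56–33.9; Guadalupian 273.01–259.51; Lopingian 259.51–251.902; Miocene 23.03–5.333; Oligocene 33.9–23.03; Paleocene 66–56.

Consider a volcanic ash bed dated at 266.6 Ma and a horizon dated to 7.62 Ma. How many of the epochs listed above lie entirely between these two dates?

4

The older date is 266.6 Ma and the younger is 7.62 Ma.
Epochs with start < 266.6 and end > 7.62 Ma: Lopingian (259.51–251.902), Paleocene (66–56), Eocene (56–33.9), Oligocene (33.9–23.03).
That is 4 complete epochs.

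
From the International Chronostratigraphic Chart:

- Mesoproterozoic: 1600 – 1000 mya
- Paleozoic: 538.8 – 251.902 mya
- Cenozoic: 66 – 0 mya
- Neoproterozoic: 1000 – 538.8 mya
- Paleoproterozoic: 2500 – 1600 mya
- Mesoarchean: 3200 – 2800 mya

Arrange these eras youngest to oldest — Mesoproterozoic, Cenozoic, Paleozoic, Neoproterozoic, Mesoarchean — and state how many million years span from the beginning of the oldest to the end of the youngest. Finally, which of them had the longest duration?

Start ages (Ma): Mesoarchean 3200, Mesoproterozoic 1600, Neoproterozoic 1000, Paleozoic 538.8, Cenozoic 66.
Ordered youngest to oldest: Cenozoic, Paleozoic, Neoproterozoic, Mesoproterozoic, Mesoarchean.
Span = 3200 − 0 = 3200 Myr.
Durations: Paleozoic 286.898, Mesoproterozoic 600, Mesoarchean 400, Neoproterozoic 461.2, Cenozoic 66 → longest is Mesoproterozoic (600 Myr).

Cenozoic, Paleozoic, Neoproterozoic, Mesoproterozoic, Mesoarchean; total span 3200 Myr; longest is Mesoproterozoic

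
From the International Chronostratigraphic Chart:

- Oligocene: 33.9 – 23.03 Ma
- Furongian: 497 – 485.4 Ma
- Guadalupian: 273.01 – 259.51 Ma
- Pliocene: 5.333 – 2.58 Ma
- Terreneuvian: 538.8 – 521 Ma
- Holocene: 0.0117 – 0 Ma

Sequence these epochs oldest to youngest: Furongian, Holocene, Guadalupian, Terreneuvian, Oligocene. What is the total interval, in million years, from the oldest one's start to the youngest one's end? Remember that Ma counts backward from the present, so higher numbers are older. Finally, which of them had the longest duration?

Terreneuvian → Furongian → Guadalupian → Oligocene → Holocene; total span 538.8 Myr; longest is Terreneuvian

From the excerpt: Furongian 497–485.4; Holocene 0.0117–0; Guadalupian 273.01–259.51; Terreneuvian 538.8–521; Oligocene 33.9–23.03 (Ma).
Larger Ma is earlier, so the oldest is Terreneuvian and the youngest is Holocene; oldest to youngest: Terreneuvian, Furongian, Guadalupian, Oligocene, Holocene.
Oldest start 538.8 minus youngest end 0 gives 538.8 Myr overall.
Individual lengths (start − end): Furongian 11.6; Oligocene 10.87; Holocene 0.0117; Terreneuvian 17.8; Guadalupian 13.5. The largest is Terreneuvian at 17.8 Myr.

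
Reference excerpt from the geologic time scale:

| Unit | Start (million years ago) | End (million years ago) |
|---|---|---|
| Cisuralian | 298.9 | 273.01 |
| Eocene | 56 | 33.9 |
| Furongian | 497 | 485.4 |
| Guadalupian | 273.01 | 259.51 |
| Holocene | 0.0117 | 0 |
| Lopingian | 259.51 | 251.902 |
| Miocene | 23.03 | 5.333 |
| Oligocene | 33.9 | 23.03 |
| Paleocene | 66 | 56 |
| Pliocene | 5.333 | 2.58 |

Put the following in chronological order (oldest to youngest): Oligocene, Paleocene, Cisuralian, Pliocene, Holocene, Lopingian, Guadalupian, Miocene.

Cisuralian, then Guadalupian, then Lopingian, then Paleocene, then Oligocene, then Miocene, then Pliocene, then Holocene

Sorting by start age (descending Ma, since larger Ma = older): Cisuralian began 298.9, Guadalupian began 273.01, Lopingian began 259.51, Paleocene began 66, Oligocene began 33.9, Miocene began 23.03, Pliocene began 5.333, Holocene began 0.0117.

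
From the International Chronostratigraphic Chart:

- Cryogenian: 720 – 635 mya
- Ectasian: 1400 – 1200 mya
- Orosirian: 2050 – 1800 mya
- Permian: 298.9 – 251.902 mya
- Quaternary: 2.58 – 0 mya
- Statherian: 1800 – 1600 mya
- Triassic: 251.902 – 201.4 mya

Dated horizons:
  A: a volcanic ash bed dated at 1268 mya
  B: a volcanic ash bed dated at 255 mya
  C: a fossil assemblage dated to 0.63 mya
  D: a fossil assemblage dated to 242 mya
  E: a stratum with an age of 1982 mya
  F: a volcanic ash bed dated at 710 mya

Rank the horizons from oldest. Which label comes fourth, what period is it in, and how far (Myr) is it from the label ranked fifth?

Sorted oldest-first by Ma: E (1982), A (1268), F (710), B (255), D (242), C (0.63).
The fourth oldest is B at 255 Ma, which lies in 298.9–251.902 Ma: the Permian.
The fifth oldest is D at 242 Ma; separation = |255 − 242| = 13 Myr.

B, in the Permian; 13 million years to D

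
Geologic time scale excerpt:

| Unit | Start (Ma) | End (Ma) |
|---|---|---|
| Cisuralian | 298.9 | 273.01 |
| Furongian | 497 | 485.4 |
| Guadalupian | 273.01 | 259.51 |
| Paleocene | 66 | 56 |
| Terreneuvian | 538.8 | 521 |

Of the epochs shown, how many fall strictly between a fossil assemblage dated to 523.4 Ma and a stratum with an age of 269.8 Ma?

523.4 Ma sits inside the Terreneuvian (538.8–521) and 269.8 Ma inside the Guadalupian (273.01–259.51); neither of those is wholly between the two dates.
The listed epochs lying completely between them are Furongian, Cisuralian — 2 in all.

2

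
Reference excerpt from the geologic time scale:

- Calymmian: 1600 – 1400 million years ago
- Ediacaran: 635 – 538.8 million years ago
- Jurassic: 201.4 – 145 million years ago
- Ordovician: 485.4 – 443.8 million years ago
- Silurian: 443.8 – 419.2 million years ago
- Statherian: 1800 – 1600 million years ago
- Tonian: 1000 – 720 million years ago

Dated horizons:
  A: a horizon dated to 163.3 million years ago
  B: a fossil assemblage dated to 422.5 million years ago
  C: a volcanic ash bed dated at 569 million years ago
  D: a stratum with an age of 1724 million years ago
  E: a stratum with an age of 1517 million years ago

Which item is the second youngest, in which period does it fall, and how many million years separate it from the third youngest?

Sorted youngest-first by Ma: A (163.3), B (422.5), C (569), E (1517), D (1724).
The second youngest is B at 422.5 Ma, which lies in 443.8–419.2 Ma: the Silurian.
The third youngest is C at 569 Ma; separation = |422.5 − 569| = 146.5 Myr.

B, in the Silurian; 146.5 million years to C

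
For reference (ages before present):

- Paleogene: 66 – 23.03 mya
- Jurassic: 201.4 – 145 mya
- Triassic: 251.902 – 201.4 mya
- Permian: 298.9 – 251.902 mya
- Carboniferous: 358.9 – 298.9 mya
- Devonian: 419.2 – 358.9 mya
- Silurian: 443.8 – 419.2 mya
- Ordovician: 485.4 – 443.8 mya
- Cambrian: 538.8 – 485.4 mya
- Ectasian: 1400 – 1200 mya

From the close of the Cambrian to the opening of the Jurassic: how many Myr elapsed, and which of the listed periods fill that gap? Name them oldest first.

284 million years; Ordovician, Silurian, Devonian, Carboniferous, Permian, Triassic

End of Cambrian = 485.4 Ma; start of Jurassic = 201.4 Ma.
Gap = 485.4 − 201.4 = 284 Myr.
Periods wholly inside 485.4–201.4 Ma: Ordovician (485.4–443.8), Silurian (443.8–419.2), Devonian (419.2–358.9), Carboniferous (358.9–298.9), Permian (298.9–251.902), Triassic (251.902–201.4).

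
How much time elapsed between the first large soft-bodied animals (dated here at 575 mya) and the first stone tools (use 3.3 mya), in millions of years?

571.7 million years

575 − 3.3 = 571.7 million years.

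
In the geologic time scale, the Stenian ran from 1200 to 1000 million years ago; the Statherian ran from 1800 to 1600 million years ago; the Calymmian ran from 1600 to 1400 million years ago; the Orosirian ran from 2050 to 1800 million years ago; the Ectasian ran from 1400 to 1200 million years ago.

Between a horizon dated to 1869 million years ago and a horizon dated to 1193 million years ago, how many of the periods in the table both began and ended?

1869 Ma sits inside the Orosirian (2050–1800) and 1193 Ma inside the Stenian (1200–1000); neither of those is wholly between the two dates.
The listed periods lying completely between them are Statherian, Calymmian, Ectasian — 3 in all.

3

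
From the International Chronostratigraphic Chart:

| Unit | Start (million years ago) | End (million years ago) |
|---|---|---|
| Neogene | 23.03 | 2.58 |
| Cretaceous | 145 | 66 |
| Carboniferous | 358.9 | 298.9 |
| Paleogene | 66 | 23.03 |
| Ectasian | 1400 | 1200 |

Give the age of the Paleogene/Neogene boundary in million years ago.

The Paleogene ends and the Neogene begins at 23.03 million years ago.

23.03 million years ago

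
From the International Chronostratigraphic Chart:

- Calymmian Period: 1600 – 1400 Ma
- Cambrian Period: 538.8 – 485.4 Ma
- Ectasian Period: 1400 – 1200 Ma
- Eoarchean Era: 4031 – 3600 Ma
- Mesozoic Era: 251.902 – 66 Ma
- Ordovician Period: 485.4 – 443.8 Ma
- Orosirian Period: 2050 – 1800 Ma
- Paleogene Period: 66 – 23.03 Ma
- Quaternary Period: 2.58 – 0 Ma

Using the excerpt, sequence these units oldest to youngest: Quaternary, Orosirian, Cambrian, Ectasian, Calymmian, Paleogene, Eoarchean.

Read off each span (Ma): Quaternary 2.58–0; Orosirian 2050–1800; Cambrian 538.8–485.4; Ectasian 1400–1200; Calymmian 1600–1400; Paleogene 66–23.03; Eoarchean 4031–3600.
Larger Ma is older, so oldest→youngest is Eoarchean, Orosirian, Calymmian, Ectasian, Cambrian, Paleogene, Quaternary.

Eoarchean → Orosirian → Calymmian → Ectasian → Cambrian → Paleogene → Quaternary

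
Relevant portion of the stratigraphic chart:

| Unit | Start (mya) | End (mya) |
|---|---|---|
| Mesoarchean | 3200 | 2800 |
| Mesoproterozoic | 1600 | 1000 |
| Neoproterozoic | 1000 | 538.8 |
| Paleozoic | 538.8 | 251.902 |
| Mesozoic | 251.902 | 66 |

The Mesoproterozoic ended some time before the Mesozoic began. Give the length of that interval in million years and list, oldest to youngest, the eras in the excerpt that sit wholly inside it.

748.098 million years; Neoproterozoic, Paleozoic

The Mesoproterozoic closes at 1000 Ma and the Mesozoic opens at 251.902 Ma, so the interval is 1000 − 251.902 = 748.098 Myr.
An era fits inside if it starts at or after 1000 Ma and ends at or before 251.902 Ma; oldest first that gives Neoproterozoic, Paleozoic.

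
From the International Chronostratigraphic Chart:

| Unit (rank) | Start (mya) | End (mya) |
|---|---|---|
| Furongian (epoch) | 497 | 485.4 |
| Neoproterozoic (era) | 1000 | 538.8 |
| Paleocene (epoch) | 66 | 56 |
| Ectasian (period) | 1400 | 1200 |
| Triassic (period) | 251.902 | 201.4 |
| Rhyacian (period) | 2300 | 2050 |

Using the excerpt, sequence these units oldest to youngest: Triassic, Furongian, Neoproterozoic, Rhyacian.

Rhyacian, then Neoproterozoic, then Furongian, then Triassic

The oldest of these is Rhyacian (starts 2300 Ma) and the youngest is Triassic (ends 201.4 Ma).
In between, by decreasing start age: Neoproterozoic (1000), Furongian (497).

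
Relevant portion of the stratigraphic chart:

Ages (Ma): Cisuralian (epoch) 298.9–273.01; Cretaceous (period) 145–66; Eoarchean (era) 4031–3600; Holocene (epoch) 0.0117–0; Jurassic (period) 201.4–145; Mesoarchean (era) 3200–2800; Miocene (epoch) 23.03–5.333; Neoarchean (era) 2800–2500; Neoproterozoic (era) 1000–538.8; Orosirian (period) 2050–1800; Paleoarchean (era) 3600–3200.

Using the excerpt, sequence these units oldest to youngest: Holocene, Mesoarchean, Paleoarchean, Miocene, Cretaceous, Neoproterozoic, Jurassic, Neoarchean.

Paleoarchean, Mesoarchean, Neoarchean, Neoproterozoic, Jurassic, Cretaceous, Miocene, Holocene

The oldest of these is Paleoarchean (starts 3600 Ma) and the youngest is Holocene (ends 0 Ma).
In between, by decreasing start age: Mesoarchean (3200), Neoarchean (2800), Neoproterozoic (1000), Jurassic (201.4), Cretaceous (145), Miocene (23.03).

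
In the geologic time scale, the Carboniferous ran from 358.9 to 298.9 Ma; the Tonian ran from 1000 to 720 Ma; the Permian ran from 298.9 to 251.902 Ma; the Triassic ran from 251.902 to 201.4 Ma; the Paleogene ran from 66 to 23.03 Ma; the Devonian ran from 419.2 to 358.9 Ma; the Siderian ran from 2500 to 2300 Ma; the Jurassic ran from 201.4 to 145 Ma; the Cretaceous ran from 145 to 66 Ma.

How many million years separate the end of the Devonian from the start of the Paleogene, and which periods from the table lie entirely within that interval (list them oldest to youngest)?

End of Devonian = 358.9 Ma; start of Paleogene = 66 Ma.
Gap = 358.9 − 66 = 292.9 Myr.
Periods wholly inside 358.9–66 Ma: Carboniferous (358.9–298.9), Permian (298.9–251.902), Triassic (251.902–201.4), Jurassic (201.4–145), Cretaceous (145–66).

292.9 million years; Carboniferous, Permian, Triassic, Jurassic, Cretaceous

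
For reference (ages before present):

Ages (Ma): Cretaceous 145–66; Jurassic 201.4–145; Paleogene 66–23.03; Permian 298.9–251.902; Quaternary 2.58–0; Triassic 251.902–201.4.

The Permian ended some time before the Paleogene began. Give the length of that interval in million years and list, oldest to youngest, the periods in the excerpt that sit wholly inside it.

185.902 million years; Triassic, Jurassic, Cretaceous

The Permian closes at 251.902 Ma and the Paleogene opens at 66 Ma, so the interval is 251.902 − 66 = 185.902 Myr.
A period fits inside if it starts at or after 251.902 Ma and ends at or before 66 Ma; oldest first that gives Triassic, Jurassic, Cretaceous.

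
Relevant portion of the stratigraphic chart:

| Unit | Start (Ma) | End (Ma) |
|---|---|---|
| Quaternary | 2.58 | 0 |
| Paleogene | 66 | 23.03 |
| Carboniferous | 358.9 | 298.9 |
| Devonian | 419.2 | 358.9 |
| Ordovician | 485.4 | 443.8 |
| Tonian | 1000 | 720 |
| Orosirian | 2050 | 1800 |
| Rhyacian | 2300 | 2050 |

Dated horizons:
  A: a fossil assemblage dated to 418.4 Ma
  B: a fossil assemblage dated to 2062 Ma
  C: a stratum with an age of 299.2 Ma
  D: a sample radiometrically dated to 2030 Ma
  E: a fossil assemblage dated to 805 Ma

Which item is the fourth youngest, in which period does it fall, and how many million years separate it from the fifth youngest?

D, in the Orosirian; 32 million years to B

Sorted youngest-first by Ma: C (299.2), A (418.4), E (805), D (2030), B (2062).
The fourth youngest is D at 2030 Ma, which lies in 2050–1800 Ma: the Orosirian.
The fifth youngest is B at 2062 Ma; separation = |2030 − 2062| = 32 Myr.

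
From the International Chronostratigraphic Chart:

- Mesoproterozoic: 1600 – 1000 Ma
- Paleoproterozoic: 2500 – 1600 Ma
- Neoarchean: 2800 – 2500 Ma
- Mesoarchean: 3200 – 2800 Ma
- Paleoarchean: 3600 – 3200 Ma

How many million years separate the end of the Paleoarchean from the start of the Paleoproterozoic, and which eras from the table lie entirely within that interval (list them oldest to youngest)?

700 million years; Mesoarchean, Neoarchean

End of Paleoarchean = 3200 Ma; start of Paleoproterozoic = 2500 Ma.
Gap = 3200 − 2500 = 700 Myr.
Eras wholly inside 3200–2500 Ma: Mesoarchean (3200–2800), Neoarchean (2800–2500).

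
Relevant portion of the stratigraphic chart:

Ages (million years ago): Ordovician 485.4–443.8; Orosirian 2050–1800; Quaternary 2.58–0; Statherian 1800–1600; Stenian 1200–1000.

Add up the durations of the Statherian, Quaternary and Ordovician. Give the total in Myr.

244.18 million years

Each duration: Statherian = 200; Quaternary = 2.58; Ordovician = 41.6.
Sum: 200 + 2.58 + 41.6 = 244.18 Myr.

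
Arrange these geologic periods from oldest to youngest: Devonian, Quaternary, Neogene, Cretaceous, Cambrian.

Cambrian, Devonian, Cretaceous, Neogene, Quaternary

Group by era (each group listed oldest first) — Paleozoic: Cambrian, Devonian; Mesozoic: Cretaceous; Cenozoic: Neogene, Quaternary. The eras run Paleozoic → Mesozoic → Cenozoic. Concatenating the groups in that era order gives oldest to youngest directly.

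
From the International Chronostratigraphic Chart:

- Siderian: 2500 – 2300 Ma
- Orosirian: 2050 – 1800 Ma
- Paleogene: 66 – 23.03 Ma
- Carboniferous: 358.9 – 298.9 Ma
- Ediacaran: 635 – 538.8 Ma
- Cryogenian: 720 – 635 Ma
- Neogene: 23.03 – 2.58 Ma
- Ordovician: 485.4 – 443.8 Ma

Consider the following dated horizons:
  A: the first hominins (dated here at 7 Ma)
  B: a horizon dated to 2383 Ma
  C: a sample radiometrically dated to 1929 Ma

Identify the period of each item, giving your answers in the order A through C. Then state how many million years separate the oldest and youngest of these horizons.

A — Neogene; B — Siderian; C — Orosirian; span 2376 million years

A: 7 Ma lies in 23.03–2.58 Ma, so Neogene.
B: 2383 Ma lies in 2500–2300 Ma, so Siderian.
C: 1929 Ma lies in 2050–1800 Ma, so Orosirian.
Oldest = 2383 Ma, youngest = 7 Ma → span 2376 Myr.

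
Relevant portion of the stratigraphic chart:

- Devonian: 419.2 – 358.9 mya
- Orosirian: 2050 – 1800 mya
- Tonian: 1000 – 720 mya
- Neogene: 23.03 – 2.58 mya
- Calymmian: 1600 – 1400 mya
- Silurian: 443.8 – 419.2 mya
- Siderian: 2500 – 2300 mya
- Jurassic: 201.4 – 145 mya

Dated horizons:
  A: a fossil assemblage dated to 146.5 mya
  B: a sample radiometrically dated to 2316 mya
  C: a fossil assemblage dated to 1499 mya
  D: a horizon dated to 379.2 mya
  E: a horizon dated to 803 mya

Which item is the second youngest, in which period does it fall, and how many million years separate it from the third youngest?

D, in the Devonian; 423.8 million years to E

Smaller Ma means younger, so youngest first: A 146.5 < D 379.2 < E 803 < C 1499 < B 2316.
Counting 2 along gives D (379.2 Ma); the excerpt puts that inside the Devonian, 419.2–358.9 Ma.
Next in line is E (803 Ma), and 803 − 379.2 = 423.8 Myr.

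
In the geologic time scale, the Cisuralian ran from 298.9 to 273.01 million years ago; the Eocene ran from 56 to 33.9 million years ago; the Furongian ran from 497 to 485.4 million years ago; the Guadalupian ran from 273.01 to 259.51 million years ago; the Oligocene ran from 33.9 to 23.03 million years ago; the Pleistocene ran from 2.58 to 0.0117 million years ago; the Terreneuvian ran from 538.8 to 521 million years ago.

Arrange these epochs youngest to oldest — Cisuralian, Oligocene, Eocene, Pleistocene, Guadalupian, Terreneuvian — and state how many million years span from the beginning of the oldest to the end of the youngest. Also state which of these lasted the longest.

Pleistocene → Oligocene → Eocene → Guadalupian → Cisuralian → Terreneuvian; total span 538.7883 Myr; longest is Cisuralian

From the excerpt: Cisuralian 298.9–273.01; Oligocene 33.9–23.03; Eocene 56–33.9; Pleistocene 2.58–0.0117; Guadalupian 273.01–259.51; Terreneuvian 538.8–521 (Ma).
Larger Ma is earlier, so the oldest is Terreneuvian and the youngest is Pleistocene; youngest to oldest: Pleistocene, Oligocene, Eocene, Guadalupian, Cisuralian, Terreneuvian.
Oldest start 538.8 minus youngest end 0.0117 gives 538.7883 Myr overall.
Individual lengths (start − end): Guadalupian 13.5; Cisuralian 25.89; Terreneuvian 17.8; Eocene 22.1; Pleistocene 2.5683; Oligocene 10.87. The largest is Cisuralian at 25.89 Myr.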